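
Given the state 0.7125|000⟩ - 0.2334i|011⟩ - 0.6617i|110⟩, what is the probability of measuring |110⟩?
0.4378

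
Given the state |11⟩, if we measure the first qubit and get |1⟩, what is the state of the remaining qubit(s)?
|1⟩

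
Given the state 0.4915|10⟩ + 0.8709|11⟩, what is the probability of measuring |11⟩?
0.7585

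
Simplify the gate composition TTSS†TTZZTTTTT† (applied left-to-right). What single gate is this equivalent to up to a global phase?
T†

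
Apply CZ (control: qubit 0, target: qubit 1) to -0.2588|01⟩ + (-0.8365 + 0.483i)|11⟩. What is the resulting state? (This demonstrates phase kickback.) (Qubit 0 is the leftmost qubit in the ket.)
-0.2588|01⟩ + (0.8365 - 0.483i)|11⟩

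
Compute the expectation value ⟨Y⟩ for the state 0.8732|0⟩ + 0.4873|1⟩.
0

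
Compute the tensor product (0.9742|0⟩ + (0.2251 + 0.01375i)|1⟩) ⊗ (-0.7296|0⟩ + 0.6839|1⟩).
-0.7108|00⟩ + 0.6663|01⟩ + (-0.1642 - 0.01003i)|10⟩ + (0.1539 + 0.009404i)|11⟩

amp(|b₁b₂…⟩) = product of the factor amplitudes for bits b₁, b₂, …; only kets whose every factor amplitude is nonzero survive.
|00⟩: (0.9742)(-0.7296) = -0.7108
|01⟩: (0.9742)(0.6839) = 0.6663
|10⟩: (0.2251 + 0.01375i)(-0.7296) = (-0.1642 - 0.01003i)
|11⟩: (0.2251 + 0.01375i)(0.6839) = (0.1539 + 0.009404i)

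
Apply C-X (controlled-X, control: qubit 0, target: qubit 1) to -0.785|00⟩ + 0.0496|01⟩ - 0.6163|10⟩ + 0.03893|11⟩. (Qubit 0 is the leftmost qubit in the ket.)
-0.785|00⟩ + 0.0496|01⟩ + 0.03893|10⟩ - 0.6163|11⟩

C-X leaves the control-|0⟩ kets |00⟩, |01⟩ unchanged and applies X to qubit 1 on the control-|1⟩ pair (|10⟩, |11⟩).
X = [[0, 1], [1, 0]].
With a = amp(|10⟩) = -0.6163 and b = amp(|11⟩) = 0.03893:
new amp(|10⟩) = (1)·b = 0.03893
new amp(|11⟩) = (1)·a = -0.6163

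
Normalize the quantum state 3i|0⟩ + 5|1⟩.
0.5145i|0⟩ + 0.8575|1⟩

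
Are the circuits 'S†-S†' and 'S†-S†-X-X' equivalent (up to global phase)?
Yes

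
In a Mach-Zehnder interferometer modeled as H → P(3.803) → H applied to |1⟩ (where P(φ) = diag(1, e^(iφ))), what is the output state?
(0.8946 + 0.3071i)|0⟩ + (0.1054 - 0.3071i)|1⟩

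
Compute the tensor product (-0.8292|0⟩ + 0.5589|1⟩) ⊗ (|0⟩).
-0.8292|00⟩ + 0.5589|10⟩

amp(|b₁b₂…⟩) = product of the factor amplitudes for bits b₁, b₂, …; only kets whose every factor amplitude is nonzero survive.
|00⟩: (-0.8292)(1) = -0.8292
|10⟩: (0.5589)(1) = 0.5589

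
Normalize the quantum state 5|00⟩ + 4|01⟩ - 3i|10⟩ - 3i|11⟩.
0.6509|00⟩ + 0.5208|01⟩ - 0.3906i|10⟩ - 0.3906i|11⟩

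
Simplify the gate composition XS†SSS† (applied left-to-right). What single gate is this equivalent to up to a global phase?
X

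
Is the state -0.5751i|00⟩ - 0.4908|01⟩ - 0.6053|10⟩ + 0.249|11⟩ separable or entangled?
Entangled

Writing the state as a|00⟩ + b|01⟩ + c|10⟩ + d|11⟩, it is a product state iff ad − bc = 0.
Here (a, b, c, d) = (-0.5751i, -0.4908, -0.6053, 0.249): ad − bc = (-0.5751i)(0.249) − (-0.4908)(-0.6053) = (-0.2971 - 0.1432i) ≠ 0, so the state is entangled.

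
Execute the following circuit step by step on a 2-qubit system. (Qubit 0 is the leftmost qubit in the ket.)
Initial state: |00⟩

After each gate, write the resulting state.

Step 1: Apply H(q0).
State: 1/√2|00⟩ + 1/√2|10⟩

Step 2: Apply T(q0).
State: 1/√2|00⟩ + (1/2 + (1/2)i)|10⟩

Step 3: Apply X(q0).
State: (1/2 + (1/2)i)|00⟩ + 1/√2|10⟩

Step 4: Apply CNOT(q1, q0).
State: (1/2 + (1/2)i)|00⟩ + 1/√2|10⟩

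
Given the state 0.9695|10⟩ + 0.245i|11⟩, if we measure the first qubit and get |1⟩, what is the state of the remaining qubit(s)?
0.9695|0⟩ + 0.245i|1⟩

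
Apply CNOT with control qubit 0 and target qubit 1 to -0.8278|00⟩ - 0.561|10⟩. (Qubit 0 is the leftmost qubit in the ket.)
-0.8278|00⟩ - 0.561|11⟩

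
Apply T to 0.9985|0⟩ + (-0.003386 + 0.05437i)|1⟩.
0.9985|0⟩ + (-0.04084 + 0.03605i)|1⟩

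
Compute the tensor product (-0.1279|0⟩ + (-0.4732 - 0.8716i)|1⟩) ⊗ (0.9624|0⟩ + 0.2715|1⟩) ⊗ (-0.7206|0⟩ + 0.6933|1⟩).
0.0887|000⟩ - 0.08534|001⟩ + 0.02502|010⟩ - 0.02407|011⟩ + (0.3282 + 0.6045i)|100⟩ + (-0.3157 - 0.5816i)|101⟩ + (0.09258 + 0.1705i)|110⟩ + (-0.08907 - 0.1641i)|111⟩

amp(|b₁b₂…⟩) = product of the factor amplitudes for bits b₁, b₂, …; only kets whose every factor amplitude is nonzero survive.
|000⟩: (-0.1279)(0.9624)(-0.7206) = 0.0887
|001⟩: (-0.1279)(0.9624)(0.6933) = -0.08534
|010⟩: (-0.1279)(0.2715)(-0.7206) = 0.02502
|011⟩: (-0.1279)(0.2715)(0.6933) = -0.02407
|100⟩: (-0.4732 - 0.8716i)(0.9624)(-0.7206) = (0.3282 + 0.6045i)
|101⟩: (-0.4732 - 0.8716i)(0.9624)(0.6933) = (-0.3157 - 0.5816i)
|110⟩: (-0.4732 - 0.8716i)(0.2715)(-0.7206) = (0.09258 + 0.1705i)
|111⟩: (-0.4732 - 0.8716i)(0.2715)(0.6933) = (-0.08907 - 0.1641i)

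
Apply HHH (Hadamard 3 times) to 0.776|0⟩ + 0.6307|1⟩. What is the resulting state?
0.9947|0⟩ + 0.1027|1⟩

H² = I, so H^3 = H: a single Hadamard. With (a, b) = (0.776, 0.6307), H gives ((a + b)/√2, (a − b)/√2) = (0.9947, 0.1027).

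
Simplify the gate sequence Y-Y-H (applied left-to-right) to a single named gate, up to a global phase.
H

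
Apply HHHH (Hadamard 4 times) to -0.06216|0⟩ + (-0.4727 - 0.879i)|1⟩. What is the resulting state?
-0.06216|0⟩ + (-0.4727 - 0.879i)|1⟩

H² = I, so an even number of Hadamards cancels: H^4 = I and the state is unchanged.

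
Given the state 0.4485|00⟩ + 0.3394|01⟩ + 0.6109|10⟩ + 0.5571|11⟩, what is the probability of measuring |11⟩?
0.3104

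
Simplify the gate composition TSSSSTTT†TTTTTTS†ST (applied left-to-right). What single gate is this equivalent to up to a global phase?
T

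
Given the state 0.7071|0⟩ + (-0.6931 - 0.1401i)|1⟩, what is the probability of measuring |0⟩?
0.5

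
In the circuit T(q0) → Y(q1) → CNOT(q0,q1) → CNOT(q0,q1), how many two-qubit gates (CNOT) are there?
2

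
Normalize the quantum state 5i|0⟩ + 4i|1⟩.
0.7809i|0⟩ + 0.6247i|1⟩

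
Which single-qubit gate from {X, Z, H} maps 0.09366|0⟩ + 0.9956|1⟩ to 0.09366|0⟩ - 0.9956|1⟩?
Z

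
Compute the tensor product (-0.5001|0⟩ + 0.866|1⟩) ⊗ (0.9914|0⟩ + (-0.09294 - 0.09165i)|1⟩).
-0.4958|00⟩ + (0.04648 + 0.04583i)|01⟩ + 0.8586|10⟩ + (-0.08049 - 0.07937i)|11⟩

amp(|b₁b₂…⟩) = product of the factor amplitudes for bits b₁, b₂, …; only kets whose every factor amplitude is nonzero survive.
|00⟩: (-0.5001)(0.9914) = -0.4958
|01⟩: (-0.5001)(-0.09294 - 0.09165i) = (0.04648 + 0.04583i)
|10⟩: (0.866)(0.9914) = 0.8586
|11⟩: (0.866)(-0.09294 - 0.09165i) = (-0.08049 - 0.07937i)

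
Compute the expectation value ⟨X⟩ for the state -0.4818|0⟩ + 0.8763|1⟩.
-0.8444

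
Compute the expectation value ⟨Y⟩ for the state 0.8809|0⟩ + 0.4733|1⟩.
0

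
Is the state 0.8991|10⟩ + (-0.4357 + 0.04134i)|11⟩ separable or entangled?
Separable

Writing the state as a|00⟩ + b|01⟩ + c|10⟩ + d|11⟩, it is a product state iff ad − bc = 0.
Here (a, b, c, d) = (0, 0, 0.8991, (-0.4357 + 0.04134i)): ad − bc = (0)(-0.4357 + 0.04134i) − (0)(0.8991) = 0, so the state is separable.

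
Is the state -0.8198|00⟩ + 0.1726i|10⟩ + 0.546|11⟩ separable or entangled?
Entangled

Writing the state as a|00⟩ + b|01⟩ + c|10⟩ + d|11⟩, it is a product state iff ad − bc = 0.
Here (a, b, c, d) = (-0.8198, 0, 0.1726i, 0.546): ad − bc = (-0.8198)(0.546) − (0)(0.1726i) = -0.4476 ≠ 0, so the state is entangled.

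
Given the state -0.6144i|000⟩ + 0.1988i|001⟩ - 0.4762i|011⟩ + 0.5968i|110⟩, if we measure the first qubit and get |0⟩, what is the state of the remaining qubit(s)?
-0.7657i|00⟩ + 0.2478i|01⟩ - 0.5935i|11⟩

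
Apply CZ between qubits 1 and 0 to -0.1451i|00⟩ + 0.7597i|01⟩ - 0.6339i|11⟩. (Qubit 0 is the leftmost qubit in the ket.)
-0.1451i|00⟩ + 0.7597i|01⟩ + 0.6339i|11⟩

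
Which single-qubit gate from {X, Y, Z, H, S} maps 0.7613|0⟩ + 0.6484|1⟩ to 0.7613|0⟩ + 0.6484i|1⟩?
S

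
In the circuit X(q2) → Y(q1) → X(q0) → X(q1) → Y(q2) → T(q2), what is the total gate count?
6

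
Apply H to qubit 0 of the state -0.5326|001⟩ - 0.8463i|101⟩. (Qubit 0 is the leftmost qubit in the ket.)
(-0.3766 - 0.5984i)|001⟩ + (-0.3766 + 0.5984i)|101⟩

H on qubit 0 mixes each pair of kets that differ only in qubit 0: amplitudes (a, b) of (|…0…⟩, |…1…⟩) become ((a + b)/√2, (a − b)/√2). Kets absent from the input have amplitude 0.
(|001⟩, |101⟩): (a, b) = (-0.5326, -0.8463i) → ((-0.3766 - 0.5984i), (-0.3766 + 0.5984i))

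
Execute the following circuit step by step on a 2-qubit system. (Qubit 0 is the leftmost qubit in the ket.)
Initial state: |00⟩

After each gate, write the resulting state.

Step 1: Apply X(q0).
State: |10⟩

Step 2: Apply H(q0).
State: 1/√2|00⟩ - 1/√2|10⟩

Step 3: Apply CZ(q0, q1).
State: 1/√2|00⟩ - 1/√2|10⟩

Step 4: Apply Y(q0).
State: (1/√2)i|00⟩ + (1/√2)i|10⟩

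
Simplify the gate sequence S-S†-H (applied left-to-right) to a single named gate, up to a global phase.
H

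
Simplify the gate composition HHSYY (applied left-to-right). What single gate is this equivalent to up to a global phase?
S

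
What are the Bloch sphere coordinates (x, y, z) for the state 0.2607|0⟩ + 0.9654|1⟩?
(0.5034, 0, -0.864)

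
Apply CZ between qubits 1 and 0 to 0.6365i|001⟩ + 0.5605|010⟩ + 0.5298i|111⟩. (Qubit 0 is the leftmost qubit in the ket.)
0.6365i|001⟩ + 0.5605|010⟩ - 0.5298i|111⟩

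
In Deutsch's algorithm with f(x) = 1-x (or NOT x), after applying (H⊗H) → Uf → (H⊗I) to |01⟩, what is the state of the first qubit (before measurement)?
|1⟩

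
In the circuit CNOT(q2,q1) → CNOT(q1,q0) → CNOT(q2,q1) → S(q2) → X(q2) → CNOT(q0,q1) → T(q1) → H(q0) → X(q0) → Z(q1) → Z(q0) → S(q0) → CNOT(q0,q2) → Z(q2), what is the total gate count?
14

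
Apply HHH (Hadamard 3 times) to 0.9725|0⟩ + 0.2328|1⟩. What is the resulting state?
0.8523|0⟩ + 0.523|1⟩

H² = I, so H^3 = H: a single Hadamard. With (a, b) = (0.9725, 0.2328), H gives ((a + b)/√2, (a − b)/√2) = (0.8523, 0.523).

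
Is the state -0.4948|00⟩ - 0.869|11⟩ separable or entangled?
Entangled

Writing the state as a|00⟩ + b|01⟩ + c|10⟩ + d|11⟩, it is a product state iff ad − bc = 0.
Here (a, b, c, d) = (-0.4948, 0, 0, -0.869): ad − bc = (-0.4948)(-0.869) − (0)(0) = 0.43 ≠ 0, so the state is entangled.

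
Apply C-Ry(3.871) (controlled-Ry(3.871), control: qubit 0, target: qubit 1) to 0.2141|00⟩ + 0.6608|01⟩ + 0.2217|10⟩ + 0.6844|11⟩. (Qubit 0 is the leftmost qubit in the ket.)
0.2141|00⟩ + 0.6608|01⟩ - 0.7185|10⟩ - 0.03699|11⟩

C-Ry(3.871) leaves the control-|0⟩ kets |00⟩, |01⟩ unchanged and applies Ry(3.871) to qubit 1 on the control-|1⟩ pair (|10⟩, |11⟩).
Ry(3.871) = [[cos(θ/2), −sin(θ/2)], [sin(θ/2), cos(θ/2)]]; θ = 3.871, cos(θ/2) ≈ -0.356672, sin(θ/2) ≈ 0.934229.
With a = amp(|10⟩) = 0.2217 and b = amp(|11⟩) = 0.6844:
new amp(|10⟩) = (-0.356672)·a + (-0.934229)·b = -0.7185
new amp(|11⟩) = (0.934229)·a + (-0.356672)·b = -0.03699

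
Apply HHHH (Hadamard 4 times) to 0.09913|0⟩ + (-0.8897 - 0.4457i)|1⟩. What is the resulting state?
0.09913|0⟩ + (-0.8897 - 0.4457i)|1⟩

H² = I, so an even number of Hadamards cancels: H^4 = I and the state is unchanged.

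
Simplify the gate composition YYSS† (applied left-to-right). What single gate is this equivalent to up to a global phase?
I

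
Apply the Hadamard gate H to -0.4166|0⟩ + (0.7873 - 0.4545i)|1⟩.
(0.2621 - 0.3214i)|0⟩ + (-0.8513 + 0.3214i)|1⟩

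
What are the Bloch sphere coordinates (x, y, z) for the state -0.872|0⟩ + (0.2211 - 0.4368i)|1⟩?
(-0.3856, 0.7618, 0.5207)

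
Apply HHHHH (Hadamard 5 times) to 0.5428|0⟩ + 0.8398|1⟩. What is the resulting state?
0.9776|0⟩ - 0.21|1⟩

H² = I, so H^5 = H: a single Hadamard. With (a, b) = (0.5428, 0.8398), H gives ((a + b)/√2, (a − b)/√2) = (0.9776, -0.21).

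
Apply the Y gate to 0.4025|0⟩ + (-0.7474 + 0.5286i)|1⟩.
(0.5286 + 0.7474i)|0⟩ + 0.4025i|1⟩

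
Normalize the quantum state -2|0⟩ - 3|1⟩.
-0.5547|0⟩ - 0.8321|1⟩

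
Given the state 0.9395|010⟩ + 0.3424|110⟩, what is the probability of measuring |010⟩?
0.8827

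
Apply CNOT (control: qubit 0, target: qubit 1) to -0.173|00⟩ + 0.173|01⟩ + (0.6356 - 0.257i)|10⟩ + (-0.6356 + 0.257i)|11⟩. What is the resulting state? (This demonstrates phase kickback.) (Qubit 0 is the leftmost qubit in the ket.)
-0.173|00⟩ + 0.173|01⟩ + (-0.6356 + 0.257i)|10⟩ + (0.6356 - 0.257i)|11⟩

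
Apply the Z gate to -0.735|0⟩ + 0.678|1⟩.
-0.735|0⟩ - 0.678|1⟩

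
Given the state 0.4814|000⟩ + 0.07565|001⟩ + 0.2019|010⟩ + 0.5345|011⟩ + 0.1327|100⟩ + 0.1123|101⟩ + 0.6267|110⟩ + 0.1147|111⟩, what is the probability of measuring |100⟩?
0.01761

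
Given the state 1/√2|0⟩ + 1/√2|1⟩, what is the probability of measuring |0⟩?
1/2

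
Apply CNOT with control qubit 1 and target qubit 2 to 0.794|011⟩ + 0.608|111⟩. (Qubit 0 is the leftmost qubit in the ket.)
0.794|010⟩ + 0.608|110⟩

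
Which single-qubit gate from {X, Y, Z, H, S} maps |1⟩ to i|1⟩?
S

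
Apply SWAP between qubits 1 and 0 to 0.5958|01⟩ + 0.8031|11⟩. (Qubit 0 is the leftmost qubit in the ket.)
0.5958|10⟩ + 0.8031|11⟩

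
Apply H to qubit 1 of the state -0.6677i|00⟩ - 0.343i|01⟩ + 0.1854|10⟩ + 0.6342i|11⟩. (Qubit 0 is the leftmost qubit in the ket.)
-0.7147i|00⟩ - 0.2296i|01⟩ + (0.1311 + 0.4484i)|10⟩ + (0.1311 - 0.4484i)|11⟩

H on qubit 1 mixes each pair of kets that differ only in qubit 1: amplitudes (a, b) of (|…0…⟩, |…1…⟩) become ((a + b)/√2, (a − b)/√2). Kets absent from the input have amplitude 0.
(|00⟩, |01⟩): (a, b) = (-0.6677i, -0.343i) → (-0.7147i, -0.2296i)
(|10⟩, |11⟩): (a, b) = (0.1854, 0.6342i) → ((0.1311 + 0.4484i), (0.1311 - 0.4484i))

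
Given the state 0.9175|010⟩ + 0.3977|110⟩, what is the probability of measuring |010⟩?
0.8418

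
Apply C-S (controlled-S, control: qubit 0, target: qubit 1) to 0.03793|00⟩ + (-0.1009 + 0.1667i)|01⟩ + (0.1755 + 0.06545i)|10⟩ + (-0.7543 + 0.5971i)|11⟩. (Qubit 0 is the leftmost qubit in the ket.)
0.03793|00⟩ + (-0.1009 + 0.1667i)|01⟩ + (0.1755 + 0.06545i)|10⟩ + (-0.5971 - 0.7543i)|11⟩

C-S leaves the control-|0⟩ kets |00⟩, |01⟩ unchanged and applies S to qubit 1 on the control-|1⟩ pair (|10⟩, |11⟩).
S = [[1, 0], [0, i]].
With a = amp(|10⟩) = (0.1755 + 0.06545i) and b = amp(|11⟩) = (-0.7543 + 0.5971i):
new amp(|10⟩) = (1)·a = (0.1755 + 0.06545i)
new amp(|11⟩) = (i)·b = (-0.5971 - 0.7543i)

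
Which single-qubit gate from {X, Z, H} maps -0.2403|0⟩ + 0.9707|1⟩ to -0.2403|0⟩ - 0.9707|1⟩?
Z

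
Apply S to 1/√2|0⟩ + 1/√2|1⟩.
1/√2|0⟩ + (1/√2)i|1⟩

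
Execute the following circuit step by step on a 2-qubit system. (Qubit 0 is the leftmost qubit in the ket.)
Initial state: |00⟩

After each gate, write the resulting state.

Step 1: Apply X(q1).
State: |01⟩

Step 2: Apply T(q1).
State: (1/√2 + (1/√2)i)|01⟩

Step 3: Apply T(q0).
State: (1/√2 + (1/√2)i)|01⟩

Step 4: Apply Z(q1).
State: (-1/√2 - (1/√2)i)|01⟩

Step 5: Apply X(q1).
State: (-1/√2 - (1/√2)i)|00⟩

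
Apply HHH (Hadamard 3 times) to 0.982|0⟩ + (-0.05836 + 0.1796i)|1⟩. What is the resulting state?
(0.6531 + 0.127i)|0⟩ + (0.7356 - 0.127i)|1⟩

H² = I, so H^3 = H: a single Hadamard. With (a, b) = (0.982, (-0.05836 + 0.1796i)), H gives ((a + b)/√2, (a − b)/√2) = ((0.6531 + 0.127i), (0.7356 - 0.127i)).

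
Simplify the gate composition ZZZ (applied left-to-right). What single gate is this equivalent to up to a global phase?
Z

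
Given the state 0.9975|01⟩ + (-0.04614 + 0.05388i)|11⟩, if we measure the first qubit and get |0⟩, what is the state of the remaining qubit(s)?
|1⟩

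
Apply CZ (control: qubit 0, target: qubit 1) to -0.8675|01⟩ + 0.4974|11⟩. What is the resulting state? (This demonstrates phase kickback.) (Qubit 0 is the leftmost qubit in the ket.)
-0.8675|01⟩ - 0.4974|11⟩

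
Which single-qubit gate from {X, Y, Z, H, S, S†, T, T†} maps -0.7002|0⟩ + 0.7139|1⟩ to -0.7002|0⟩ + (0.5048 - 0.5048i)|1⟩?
T†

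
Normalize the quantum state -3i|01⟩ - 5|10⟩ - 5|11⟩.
-0.3906i|01⟩ - 0.6509|10⟩ - 0.6509|11⟩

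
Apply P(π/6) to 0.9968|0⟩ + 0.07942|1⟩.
0.9968|0⟩ + (0.06878 + 0.03971i)|1⟩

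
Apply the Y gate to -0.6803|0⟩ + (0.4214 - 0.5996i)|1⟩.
(-0.5996 - 0.4214i)|0⟩ - 0.6803i|1⟩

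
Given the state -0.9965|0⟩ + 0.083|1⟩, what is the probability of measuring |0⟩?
0.993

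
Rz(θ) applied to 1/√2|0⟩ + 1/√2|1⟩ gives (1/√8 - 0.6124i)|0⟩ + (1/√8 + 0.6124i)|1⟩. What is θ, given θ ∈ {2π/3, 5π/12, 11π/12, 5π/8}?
2π/3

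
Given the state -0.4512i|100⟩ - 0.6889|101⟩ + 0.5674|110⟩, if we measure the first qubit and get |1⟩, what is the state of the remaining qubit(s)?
-0.4512i|00⟩ - 0.6889|01⟩ + 0.5674|10⟩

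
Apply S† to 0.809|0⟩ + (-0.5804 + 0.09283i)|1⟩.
0.809|0⟩ + (0.09283 + 0.5804i)|1⟩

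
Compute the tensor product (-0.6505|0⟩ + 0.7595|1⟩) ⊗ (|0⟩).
-0.6505|00⟩ + 0.7595|10⟩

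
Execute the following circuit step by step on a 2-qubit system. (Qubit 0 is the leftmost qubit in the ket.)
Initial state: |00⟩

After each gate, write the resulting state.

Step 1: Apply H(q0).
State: 1/√2|00⟩ + 1/√2|10⟩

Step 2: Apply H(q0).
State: |00⟩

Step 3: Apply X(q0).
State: |10⟩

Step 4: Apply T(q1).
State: |10⟩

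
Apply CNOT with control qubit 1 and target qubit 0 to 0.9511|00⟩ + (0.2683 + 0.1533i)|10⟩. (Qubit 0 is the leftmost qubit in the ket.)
0.9511|00⟩ + (0.2683 + 0.1533i)|10⟩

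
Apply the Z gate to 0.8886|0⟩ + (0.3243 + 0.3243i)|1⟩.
0.8886|0⟩ + (-0.3243 - 0.3243i)|1⟩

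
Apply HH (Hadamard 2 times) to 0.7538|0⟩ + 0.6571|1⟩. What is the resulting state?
0.7538|0⟩ + 0.6571|1⟩

H² = I, so an even number of Hadamards cancels: H^2 = I and the state is unchanged.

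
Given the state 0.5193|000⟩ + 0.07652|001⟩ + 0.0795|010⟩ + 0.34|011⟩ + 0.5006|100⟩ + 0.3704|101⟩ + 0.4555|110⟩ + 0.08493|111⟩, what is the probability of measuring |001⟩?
0.005855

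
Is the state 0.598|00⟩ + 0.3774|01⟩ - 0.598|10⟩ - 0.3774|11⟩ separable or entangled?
Separable

Writing the state as a|00⟩ + b|01⟩ + c|10⟩ + d|11⟩, it is a product state iff ad − bc = 0.
Here (a, b, c, d) = (0.598, 0.3774, -0.598, -0.3774): ad − bc = (0.598)(-0.3774) − (0.3774)(-0.598) = 0, so the state is separable.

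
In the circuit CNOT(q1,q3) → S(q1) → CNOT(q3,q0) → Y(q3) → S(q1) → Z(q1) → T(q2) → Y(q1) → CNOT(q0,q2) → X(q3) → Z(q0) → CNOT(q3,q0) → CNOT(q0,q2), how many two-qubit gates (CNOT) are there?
5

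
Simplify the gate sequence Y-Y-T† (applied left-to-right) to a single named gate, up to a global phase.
T†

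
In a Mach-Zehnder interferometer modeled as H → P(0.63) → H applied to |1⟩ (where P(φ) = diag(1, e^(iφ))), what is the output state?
(0.09599 - 0.2946i)|0⟩ + (0.904 + 0.2946i)|1⟩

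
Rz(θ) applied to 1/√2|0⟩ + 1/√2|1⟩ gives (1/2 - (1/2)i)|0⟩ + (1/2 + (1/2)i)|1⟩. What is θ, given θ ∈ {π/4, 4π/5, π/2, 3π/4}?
π/2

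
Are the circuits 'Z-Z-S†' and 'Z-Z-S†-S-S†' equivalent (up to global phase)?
Yes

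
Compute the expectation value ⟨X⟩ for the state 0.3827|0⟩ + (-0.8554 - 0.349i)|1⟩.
-0.6547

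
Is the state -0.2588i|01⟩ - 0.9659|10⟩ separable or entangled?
Entangled

Writing the state as a|00⟩ + b|01⟩ + c|10⟩ + d|11⟩, it is a product state iff ad − bc = 0.
Here (a, b, c, d) = (0, -0.2588i, -0.9659, 0): ad − bc = (0)(0) − (-0.2588i)(-0.9659) = -0.25i ≠ 0, so the state is entangled.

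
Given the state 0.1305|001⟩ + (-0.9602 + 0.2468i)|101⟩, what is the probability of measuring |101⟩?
0.9829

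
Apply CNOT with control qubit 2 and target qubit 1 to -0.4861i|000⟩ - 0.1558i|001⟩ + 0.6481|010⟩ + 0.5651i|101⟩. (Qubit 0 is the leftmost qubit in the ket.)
-0.4861i|000⟩ + 0.6481|010⟩ - 0.1558i|011⟩ + 0.5651i|111⟩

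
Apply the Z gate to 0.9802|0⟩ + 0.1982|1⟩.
0.9802|0⟩ - 0.1982|1⟩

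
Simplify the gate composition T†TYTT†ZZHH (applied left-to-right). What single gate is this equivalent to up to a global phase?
Y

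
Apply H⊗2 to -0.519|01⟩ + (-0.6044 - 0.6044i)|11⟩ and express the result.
(-0.5617 - 0.3022i)|00⟩ + (0.5617 + 0.3022i)|01⟩ + (0.0427 + 0.3022i)|10⟩ + (-0.0427 - 0.3022i)|11⟩

H⊗2 gives amp(|y⟩) = (1/2) Σ_x (−1)^(x·y) amp(|x⟩), where x·y is the number of positions in which both x and y have a 1.
|00⟩: (-0.519 + (-0.6044 - 0.6044i))/2 = (-0.5617 - 0.3022i)
|01⟩: (0.519 - (-0.6044 - 0.6044i))/2 = (0.5617 + 0.3022i)
|10⟩: (-0.519 - (-0.6044 - 0.6044i))/2 = (0.0427 + 0.3022i)
|11⟩: (0.519 + (-0.6044 - 0.6044i))/2 = (-0.0427 - 0.3022i)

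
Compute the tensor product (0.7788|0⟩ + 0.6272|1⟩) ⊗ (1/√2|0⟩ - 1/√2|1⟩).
0.5507|00⟩ - 0.5507|01⟩ + 0.4435|10⟩ - 0.4435|11⟩

amp(|b₁b₂…⟩) = product of the factor amplitudes for bits b₁, b₂, …; only kets whose every factor amplitude is nonzero survive.
|00⟩: (0.7788)(1/√2) = 0.5507
|01⟩: (0.7788)(-1/√2) = -0.5507
|10⟩: (0.6272)(1/√2) = 0.4435
|11⟩: (0.6272)(-1/√2) = -0.4435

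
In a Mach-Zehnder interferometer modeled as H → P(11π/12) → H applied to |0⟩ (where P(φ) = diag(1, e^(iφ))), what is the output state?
(0.01704 + 0.1294i)|0⟩ + (0.983 - 0.1294i)|1⟩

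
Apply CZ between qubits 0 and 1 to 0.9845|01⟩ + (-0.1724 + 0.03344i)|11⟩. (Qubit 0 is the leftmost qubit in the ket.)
0.9845|01⟩ + (0.1724 - 0.03344i)|11⟩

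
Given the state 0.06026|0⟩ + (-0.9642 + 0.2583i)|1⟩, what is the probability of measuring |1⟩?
0.9964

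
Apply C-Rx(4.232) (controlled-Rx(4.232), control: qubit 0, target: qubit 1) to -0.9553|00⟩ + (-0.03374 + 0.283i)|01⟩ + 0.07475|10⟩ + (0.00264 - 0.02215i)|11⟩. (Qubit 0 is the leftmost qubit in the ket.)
-0.9553|00⟩ + (-0.03374 + 0.283i)|01⟩ + (-0.0577 - 0.002257i)|10⟩ + (-0.001369 - 0.05243i)|11⟩

C-Rx(4.232) leaves the control-|0⟩ kets |00⟩, |01⟩ unchanged and applies Rx(4.232) to qubit 1 on the control-|1⟩ pair (|10⟩, |11⟩).
Rx(4.232) = [[cos(θ/2), −i·sin(θ/2)], [−i·sin(θ/2), cos(θ/2)]]; θ = 4.232, cos(θ/2) ≈ -0.518592, sin(θ/2) ≈ 0.855022.
With a = amp(|10⟩) = 0.07475 and b = amp(|11⟩) = (0.00264 - 0.02215i):
new amp(|10⟩) = (-0.518592)·a + (-0.855022i)·b = (-0.0577 - 0.002257i)
new amp(|11⟩) = (-0.855022i)·a + (-0.518592)·b = (-0.001369 - 0.05243i)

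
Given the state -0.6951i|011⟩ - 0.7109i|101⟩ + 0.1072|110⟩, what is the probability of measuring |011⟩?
0.4832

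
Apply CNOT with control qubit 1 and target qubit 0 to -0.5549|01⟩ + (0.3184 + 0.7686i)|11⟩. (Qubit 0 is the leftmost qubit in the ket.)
(0.3184 + 0.7686i)|01⟩ - 0.5549|11⟩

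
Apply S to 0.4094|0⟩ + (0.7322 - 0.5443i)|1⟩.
0.4094|0⟩ + (0.5443 + 0.7322i)|1⟩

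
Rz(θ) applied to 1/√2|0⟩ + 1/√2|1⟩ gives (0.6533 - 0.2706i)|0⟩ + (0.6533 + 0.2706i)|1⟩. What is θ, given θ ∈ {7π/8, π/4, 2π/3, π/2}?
π/4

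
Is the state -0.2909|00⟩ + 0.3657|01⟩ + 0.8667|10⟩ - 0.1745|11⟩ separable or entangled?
Entangled

Writing the state as a|00⟩ + b|01⟩ + c|10⟩ + d|11⟩, it is a product state iff ad − bc = 0.
Here (a, b, c, d) = (-0.2909, 0.3657, 0.8667, -0.1745): ad − bc = (-0.2909)(-0.1745) − (0.3657)(0.8667) = -0.2662 ≠ 0, so the state is entangled.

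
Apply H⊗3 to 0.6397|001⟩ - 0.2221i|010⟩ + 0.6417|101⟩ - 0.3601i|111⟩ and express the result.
(0.453 - 0.2058i)|000⟩ + (-0.453 + 0.04879i)|001⟩ + (0.453 + 0.2058i)|010⟩ + (-0.453 - 0.04879i)|011⟩ + (-0.0007071 + 0.04879i)|100⟩ + (0.0007071 - 0.2058i)|101⟩ + (-0.0007071 - 0.04879i)|110⟩ + (0.0007071 + 0.2058i)|111⟩

H⊗3 gives amp(|y⟩) = (1/2√2) Σ_x (−1)^(x·y) amp(|x⟩), where x·y is the number of positions in which both x and y have a 1.
|000⟩: (0.6397 - 0.2221i + 0.6417 - 0.3601i)/(2√2) = (0.453 - 0.2058i)
|001⟩: (-0.6397 - 0.2221i - 0.6417 + 0.3601i)/(2√2) = (-0.453 + 0.04879i)
|010⟩: (0.6397 + 0.2221i + 0.6417 + 0.3601i)/(2√2) = (0.453 + 0.2058i)
|011⟩: (-0.6397 + 0.2221i - 0.6417 - 0.3601i)/(2√2) = (-0.453 - 0.04879i)
|100⟩: (0.6397 - 0.2221i - 0.6417 + 0.3601i)/(2√2) = (-0.0007071 + 0.04879i)
|101⟩: (-0.6397 - 0.2221i + 0.6417 - 0.3601i)/(2√2) = (0.0007071 - 0.2058i)
|110⟩: (0.6397 + 0.2221i - 0.6417 - 0.3601i)/(2√2) = (-0.0007071 - 0.04879i)
|111⟩: (-0.6397 + 0.2221i + 0.6417 + 0.3601i)/(2√2) = (0.0007071 + 0.2058i)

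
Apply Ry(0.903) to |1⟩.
-0.4363|0⟩ + 0.8998|1⟩

Ry(0.903) = [[cos(θ/2), −sin(θ/2)], [sin(θ/2), cos(θ/2)]]; θ = 0.903, cos(θ/2) ≈ 0.899794, sin(θ/2) ≈ 0.436316.
With a = amp(|0⟩) = 0 and b = amp(|1⟩) = 1:
new amp(|0⟩) = (0.899794)·a + (-0.436316)·b = -0.4363
new amp(|1⟩) = (0.436316)·a + (0.899794)·b = 0.8998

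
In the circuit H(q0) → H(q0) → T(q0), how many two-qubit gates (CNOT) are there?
0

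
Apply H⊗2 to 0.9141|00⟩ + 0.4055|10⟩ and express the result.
0.6598|00⟩ + 0.6598|01⟩ + 0.2543|10⟩ + 0.2543|11⟩

H⊗2 gives amp(|y⟩) = (1/2) Σ_x (−1)^(x·y) amp(|x⟩), where x·y is the number of positions in which both x and y have a 1.
|00⟩: (0.9141 + 0.4055)/2 = 0.6598
|01⟩: (0.9141 + 0.4055)/2 = 0.6598
|10⟩: (0.9141 - 0.4055)/2 = 0.2543
|11⟩: (0.9141 - 0.4055)/2 = 0.2543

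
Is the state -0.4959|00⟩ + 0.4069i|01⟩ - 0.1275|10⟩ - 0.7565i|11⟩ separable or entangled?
Entangled

Writing the state as a|00⟩ + b|01⟩ + c|10⟩ + d|11⟩, it is a product state iff ad − bc = 0.
Here (a, b, c, d) = (-0.4959, 0.4069i, -0.1275, -0.7565i): ad − bc = (-0.4959)(-0.7565i) − (0.4069i)(-0.1275) = 0.427i ≠ 0, so the state is entangled.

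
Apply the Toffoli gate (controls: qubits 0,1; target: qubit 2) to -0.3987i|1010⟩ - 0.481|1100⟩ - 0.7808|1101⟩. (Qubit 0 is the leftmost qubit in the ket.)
-0.3987i|1010⟩ - 0.481|1110⟩ - 0.7808|1111⟩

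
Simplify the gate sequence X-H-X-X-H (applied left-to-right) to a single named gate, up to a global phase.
X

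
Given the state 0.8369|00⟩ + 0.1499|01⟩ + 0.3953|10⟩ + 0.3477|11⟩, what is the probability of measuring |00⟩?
0.7004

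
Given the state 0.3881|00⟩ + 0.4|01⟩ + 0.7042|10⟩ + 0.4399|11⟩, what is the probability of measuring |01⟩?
0.16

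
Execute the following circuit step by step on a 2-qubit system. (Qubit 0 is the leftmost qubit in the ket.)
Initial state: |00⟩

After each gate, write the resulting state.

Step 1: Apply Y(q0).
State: i|10⟩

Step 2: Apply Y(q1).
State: -|11⟩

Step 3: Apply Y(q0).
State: i|01⟩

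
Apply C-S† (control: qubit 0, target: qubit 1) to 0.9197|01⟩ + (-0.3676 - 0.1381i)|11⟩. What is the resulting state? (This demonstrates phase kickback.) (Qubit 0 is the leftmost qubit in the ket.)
0.9197|01⟩ + (-0.1381 + 0.3676i)|11⟩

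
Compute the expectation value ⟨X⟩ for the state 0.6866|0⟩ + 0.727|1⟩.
0.9983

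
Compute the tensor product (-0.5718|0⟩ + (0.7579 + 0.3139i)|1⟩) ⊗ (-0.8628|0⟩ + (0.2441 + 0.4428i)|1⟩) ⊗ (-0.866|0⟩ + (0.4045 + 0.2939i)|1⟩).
-0.4272|000⟩ + (0.1996 + 0.145i)|001⟩ + (0.1209 + 0.2193i)|010⟩ + (0.01795 - 0.1434i)|011⟩ + (0.5663 + 0.2345i)|100⟩ + (-0.1849 - 0.3017i)|101⟩ + (-0.03984 - 0.357i)|110⟩ + (-0.1025 + 0.1803i)|111⟩

amp(|b₁b₂…⟩) = product of the factor amplitudes for bits b₁, b₂, …; only kets whose every factor amplitude is nonzero survive.
|000⟩: (-0.5718)(-0.8628)(-0.866) = -0.4272
|001⟩: (-0.5718)(-0.8628)(0.4045 + 0.2939i) = (0.1996 + 0.145i)
|010⟩: (-0.5718)(0.2441 + 0.4428i)(-0.866) = (0.1209 + 0.2193i)
|011⟩: (-0.5718)(0.2441 + 0.4428i)(0.4045 + 0.2939i) = (0.01795 - 0.1434i)
|100⟩: (0.7579 + 0.3139i)(-0.8628)(-0.866) = (0.5663 + 0.2345i)
|101⟩: (0.7579 + 0.3139i)(-0.8628)(0.4045 + 0.2939i) = (-0.1849 - 0.3017i)
|110⟩: (0.7579 + 0.3139i)(0.2441 + 0.4428i)(-0.866) = (-0.03984 - 0.357i)
|111⟩: (0.7579 + 0.3139i)(0.2441 + 0.4428i)(0.4045 + 0.2939i) = (-0.1025 + 0.1803i)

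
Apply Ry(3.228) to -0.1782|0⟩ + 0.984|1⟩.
-0.9754|0⟩ - 0.2205|1⟩

Ry(3.228) = [[cos(θ/2), −sin(θ/2)], [sin(θ/2), cos(θ/2)]]; θ = 3.228, cos(θ/2) ≈ -0.0431902, sin(θ/2) ≈ 0.999067.
With a = amp(|0⟩) = -0.1782 and b = amp(|1⟩) = 0.984:
new amp(|0⟩) = (-0.0431902)·a + (-0.999067)·b = -0.9754
new amp(|1⟩) = (0.999067)·a + (-0.0431902)·b = -0.2205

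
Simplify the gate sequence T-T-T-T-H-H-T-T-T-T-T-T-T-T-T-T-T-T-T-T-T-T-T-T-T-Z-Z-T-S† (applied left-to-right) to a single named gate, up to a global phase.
S†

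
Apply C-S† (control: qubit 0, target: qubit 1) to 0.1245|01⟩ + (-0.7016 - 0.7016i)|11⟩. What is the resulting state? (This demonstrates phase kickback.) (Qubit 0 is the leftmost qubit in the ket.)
0.1245|01⟩ + (-0.7016 + 0.7016i)|11⟩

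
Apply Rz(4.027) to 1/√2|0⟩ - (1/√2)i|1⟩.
(-0.3029 - 0.6389i)|0⟩ + (0.6389 + 0.3029i)|1⟩

Rz(4.027) = [[e^(−iθ/2), 0], [0, e^(iθ/2)]] with e^(±iθ/2) = cos(θ/2) ± i·sin(θ/2); θ = 4.027, cos(θ/2) ≈ -0.428384, sin(θ/2) ≈ 0.903597.
With a = amp(|0⟩) = 1/√2 and b = amp(|1⟩) = -(1/√2)i:
new amp(|0⟩) = (-0.428384 - 0.903597i)·a = (-0.3029 - 0.6389i)
new amp(|1⟩) = (-0.428384 + 0.903597i)·b = (0.6389 + 0.3029i)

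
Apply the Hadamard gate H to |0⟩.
1/√2|0⟩ + 1/√2|1⟩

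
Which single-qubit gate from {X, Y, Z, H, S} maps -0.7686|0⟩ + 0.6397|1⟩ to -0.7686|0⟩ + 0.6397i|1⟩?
S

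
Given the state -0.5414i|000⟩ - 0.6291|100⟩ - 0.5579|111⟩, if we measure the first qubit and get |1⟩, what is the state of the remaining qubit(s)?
-0.7482|00⟩ - 0.6635|11⟩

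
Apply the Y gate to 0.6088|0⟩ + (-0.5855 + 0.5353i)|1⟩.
(0.5353 + 0.5855i)|0⟩ + 0.6088i|1⟩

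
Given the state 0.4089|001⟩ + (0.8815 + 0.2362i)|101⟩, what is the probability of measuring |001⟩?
0.1672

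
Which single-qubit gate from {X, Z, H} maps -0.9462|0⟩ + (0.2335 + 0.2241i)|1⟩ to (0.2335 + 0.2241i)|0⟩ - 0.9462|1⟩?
X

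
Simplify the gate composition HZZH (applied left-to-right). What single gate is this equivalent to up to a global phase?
I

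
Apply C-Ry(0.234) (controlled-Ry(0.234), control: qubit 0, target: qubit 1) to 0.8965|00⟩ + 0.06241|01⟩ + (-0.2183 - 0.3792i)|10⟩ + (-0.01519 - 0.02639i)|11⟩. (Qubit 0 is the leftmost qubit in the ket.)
0.8965|00⟩ + 0.06241|01⟩ + (-0.215 - 0.3735i)|10⟩ + (-0.04057 - 0.07047i)|11⟩

C-Ry(0.234) leaves the control-|0⟩ kets |00⟩, |01⟩ unchanged and applies Ry(0.234) to qubit 1 on the control-|1⟩ pair (|10⟩, |11⟩).
Ry(0.234) = [[cos(θ/2), −sin(θ/2)], [sin(θ/2), cos(θ/2)]]; θ = 0.234, cos(θ/2) ≈ 0.993163, sin(θ/2) ≈ 0.116733.
With a = amp(|10⟩) = (-0.2183 - 0.3792i) and b = amp(|11⟩) = (-0.01519 - 0.02639i):
new amp(|10⟩) = (0.993163)·a + (-0.116733)·b = (-0.215 - 0.3735i)
new amp(|11⟩) = (0.116733)·a + (0.993163)·b = (-0.04057 - 0.07047i)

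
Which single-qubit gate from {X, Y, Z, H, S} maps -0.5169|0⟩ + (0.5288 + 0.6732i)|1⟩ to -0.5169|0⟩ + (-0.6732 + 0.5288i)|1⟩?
S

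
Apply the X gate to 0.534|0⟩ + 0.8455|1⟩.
0.8455|0⟩ + 0.534|1⟩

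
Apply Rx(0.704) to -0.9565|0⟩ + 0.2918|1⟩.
(-0.8979 - 0.1006i)|0⟩ + (0.2739 + 0.3298i)|1⟩

Rx(0.704) = [[cos(θ/2), −i·sin(θ/2)], [−i·sin(θ/2), cos(θ/2)]]; θ = 0.704, cos(θ/2) ≈ 0.938685, sin(θ/2) ≈ 0.344776.
With a = amp(|0⟩) = -0.9565 and b = amp(|1⟩) = 0.2918:
new amp(|0⟩) = (0.938685)·a + (-0.344776i)·b = (-0.8979 - 0.1006i)
new amp(|1⟩) = (-0.344776i)·a + (0.938685)·b = (0.2739 + 0.3298i)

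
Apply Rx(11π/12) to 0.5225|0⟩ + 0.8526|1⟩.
(0.0682 - 0.8453i)|0⟩ + (0.1113 - 0.518i)|1⟩

Rx(11π/12) = [[cos(θ/2), −i·sin(θ/2)], [−i·sin(θ/2), cos(θ/2)]]; θ = 11π/12, cos(θ/2) ≈ 0.130526, sin(θ/2) ≈ 0.991445.
With a = amp(|0⟩) = 0.5225 and b = amp(|1⟩) = 0.8526:
new amp(|0⟩) = (0.130526)·a + (-0.991445i)·b = (0.0682 - 0.8453i)
new amp(|1⟩) = (-0.991445i)·a + (0.130526)·b = (0.1113 - 0.518i)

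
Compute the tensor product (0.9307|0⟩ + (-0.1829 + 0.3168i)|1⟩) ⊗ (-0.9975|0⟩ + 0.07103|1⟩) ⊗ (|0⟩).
-0.9284|000⟩ + 0.06611|010⟩ + (0.1824 - 0.316i)|100⟩ + (-0.01299 + 0.0225i)|110⟩

amp(|b₁b₂…⟩) = product of the factor amplitudes for bits b₁, b₂, …; only kets whose every factor amplitude is nonzero survive.
|000⟩: (0.9307)(-0.9975)(1) = -0.9284
|010⟩: (0.9307)(0.07103)(1) = 0.06611
|100⟩: (-0.1829 + 0.3168i)(-0.9975)(1) = (0.1824 - 0.316i)
|110⟩: (-0.1829 + 0.3168i)(0.07103)(1) = (-0.01299 + 0.0225i)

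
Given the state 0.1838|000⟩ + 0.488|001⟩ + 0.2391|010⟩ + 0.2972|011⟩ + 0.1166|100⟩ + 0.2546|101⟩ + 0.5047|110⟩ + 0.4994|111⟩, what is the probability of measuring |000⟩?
0.03378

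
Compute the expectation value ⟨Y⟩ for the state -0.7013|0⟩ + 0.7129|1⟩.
0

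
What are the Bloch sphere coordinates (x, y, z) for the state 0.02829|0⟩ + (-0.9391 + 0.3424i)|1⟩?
(-0.05313, 0.01937, -0.9983)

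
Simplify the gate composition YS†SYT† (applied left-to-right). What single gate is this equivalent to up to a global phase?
T†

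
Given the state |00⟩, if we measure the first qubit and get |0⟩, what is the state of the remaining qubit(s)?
|0⟩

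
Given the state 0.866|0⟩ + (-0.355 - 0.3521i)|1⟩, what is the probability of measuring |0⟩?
0.75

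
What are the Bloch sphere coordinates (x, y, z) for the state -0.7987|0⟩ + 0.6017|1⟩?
(-0.9612, 0, 0.2759)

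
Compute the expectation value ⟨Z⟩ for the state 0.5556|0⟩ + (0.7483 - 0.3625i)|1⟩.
-0.3827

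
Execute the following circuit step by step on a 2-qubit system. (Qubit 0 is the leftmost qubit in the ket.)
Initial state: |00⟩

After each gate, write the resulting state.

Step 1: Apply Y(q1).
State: i|01⟩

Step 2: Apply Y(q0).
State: -|11⟩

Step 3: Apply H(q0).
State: -1/√2|01⟩ + 1/√2|11⟩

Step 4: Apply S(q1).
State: -(1/√2)i|01⟩ + (1/√2)i|11⟩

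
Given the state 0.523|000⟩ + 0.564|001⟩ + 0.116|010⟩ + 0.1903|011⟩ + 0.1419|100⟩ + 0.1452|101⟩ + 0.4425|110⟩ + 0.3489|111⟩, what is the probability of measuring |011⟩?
0.03621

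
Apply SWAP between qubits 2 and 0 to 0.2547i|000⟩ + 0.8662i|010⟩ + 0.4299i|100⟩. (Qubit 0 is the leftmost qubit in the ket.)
0.2547i|000⟩ + 0.4299i|001⟩ + 0.8662i|010⟩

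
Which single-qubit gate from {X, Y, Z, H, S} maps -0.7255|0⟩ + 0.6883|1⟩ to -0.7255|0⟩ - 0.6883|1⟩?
Z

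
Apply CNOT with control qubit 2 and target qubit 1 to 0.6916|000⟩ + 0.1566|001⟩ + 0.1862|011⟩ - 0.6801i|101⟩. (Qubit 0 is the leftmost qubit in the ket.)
0.6916|000⟩ + 0.1862|001⟩ + 0.1566|011⟩ - 0.6801i|111⟩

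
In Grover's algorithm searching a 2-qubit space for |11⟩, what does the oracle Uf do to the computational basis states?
Uf|x⟩ = -|x⟩ if x = 11, else |x⟩ (phase flip on target)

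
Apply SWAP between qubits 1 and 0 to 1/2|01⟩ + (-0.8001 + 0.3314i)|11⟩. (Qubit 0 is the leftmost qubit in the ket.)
1/2|10⟩ + (-0.8001 + 0.3314i)|11⟩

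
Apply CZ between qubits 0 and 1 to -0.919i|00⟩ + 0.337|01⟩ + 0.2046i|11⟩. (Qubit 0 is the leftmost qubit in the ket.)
-0.919i|00⟩ + 0.337|01⟩ - 0.2046i|11⟩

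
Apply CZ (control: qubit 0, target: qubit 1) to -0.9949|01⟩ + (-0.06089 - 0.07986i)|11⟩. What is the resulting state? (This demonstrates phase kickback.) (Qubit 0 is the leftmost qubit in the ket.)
-0.9949|01⟩ + (0.06089 + 0.07986i)|11⟩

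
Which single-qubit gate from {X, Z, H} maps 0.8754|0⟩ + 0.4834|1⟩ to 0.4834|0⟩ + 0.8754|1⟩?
X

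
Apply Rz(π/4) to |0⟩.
(0.9239 - 0.3827i)|0⟩

Rz(π/4) = [[e^(−iθ/2), 0], [0, e^(iθ/2)]] with e^(±iθ/2) = cos(θ/2) ± i·sin(θ/2); θ = π/4, cos(θ/2) ≈ 0.92388, sin(θ/2) ≈ 0.382683.
With a = amp(|0⟩) = 1 and b = amp(|1⟩) = 0:
new amp(|0⟩) = (0.92388 - 0.382683i)·a = (0.9239 - 0.3827i)
new amp(|1⟩) = (0.92388 + 0.382683i)·b = 0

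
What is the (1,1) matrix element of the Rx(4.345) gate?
-0.566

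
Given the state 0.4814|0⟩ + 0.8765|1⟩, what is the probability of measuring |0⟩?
0.2317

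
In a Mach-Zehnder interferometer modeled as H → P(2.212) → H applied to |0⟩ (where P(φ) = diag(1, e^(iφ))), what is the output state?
(0.2009 + 0.4007i)|0⟩ + (0.7991 - 0.4007i)|1⟩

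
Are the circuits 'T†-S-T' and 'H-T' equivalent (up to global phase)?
No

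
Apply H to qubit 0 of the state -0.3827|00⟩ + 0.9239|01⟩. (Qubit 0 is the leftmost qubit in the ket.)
-0.2706|00⟩ + 0.6533|01⟩ - 0.2706|10⟩ + 0.6533|11⟩

H on qubit 0 mixes each pair of kets that differ only in qubit 0: amplitudes (a, b) of (|…0…⟩, |…1…⟩) become ((a + b)/√2, (a − b)/√2). Kets absent from the input have amplitude 0.
(|00⟩, |10⟩): (a, b) = (-0.3827, 0) → (-0.2706, -0.2706)
(|01⟩, |11⟩): (a, b) = (0.9239, 0) → (0.6533, 0.6533)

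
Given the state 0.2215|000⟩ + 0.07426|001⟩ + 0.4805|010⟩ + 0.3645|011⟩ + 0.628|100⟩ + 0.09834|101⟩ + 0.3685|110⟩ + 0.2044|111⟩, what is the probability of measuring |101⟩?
0.009671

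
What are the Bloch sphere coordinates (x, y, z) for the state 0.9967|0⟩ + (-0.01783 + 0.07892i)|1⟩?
(-0.03554, 0.1573, 0.9869)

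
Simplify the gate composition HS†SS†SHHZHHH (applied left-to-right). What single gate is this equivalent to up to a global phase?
X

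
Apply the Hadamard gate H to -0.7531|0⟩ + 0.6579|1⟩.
-0.06732|0⟩ - 0.9977|1⟩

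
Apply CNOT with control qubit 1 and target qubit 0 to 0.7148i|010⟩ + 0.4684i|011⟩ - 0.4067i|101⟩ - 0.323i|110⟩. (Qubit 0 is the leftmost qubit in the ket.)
-0.323i|010⟩ - 0.4067i|101⟩ + 0.7148i|110⟩ + 0.4684i|111⟩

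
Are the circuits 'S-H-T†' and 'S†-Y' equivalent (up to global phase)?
No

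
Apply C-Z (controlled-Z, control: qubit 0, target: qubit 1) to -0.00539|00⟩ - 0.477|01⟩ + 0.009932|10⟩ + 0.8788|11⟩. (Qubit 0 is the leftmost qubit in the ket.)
-0.00539|00⟩ - 0.477|01⟩ + 0.009932|10⟩ - 0.8788|11⟩

C-Z leaves the control-|0⟩ kets |00⟩, |01⟩ unchanged and applies Z to qubit 1 on the control-|1⟩ pair (|10⟩, |11⟩).
Z = [[1, 0], [0, -1]].
With a = amp(|10⟩) = 0.009932 and b = amp(|11⟩) = 0.8788:
new amp(|10⟩) = (1)·a = 0.009932
new amp(|11⟩) = (-1)·b = -0.8788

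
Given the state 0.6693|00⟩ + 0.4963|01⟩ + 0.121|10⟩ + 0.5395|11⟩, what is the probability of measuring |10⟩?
0.01464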